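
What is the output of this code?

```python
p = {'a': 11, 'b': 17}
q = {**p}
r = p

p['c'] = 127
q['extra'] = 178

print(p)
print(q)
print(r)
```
{'a': 11, 'b': 17, 'c': 127}
{'a': 11, 'b': 17, 'extra': 178}
{'a': 11, 'b': 17, 'c': 127}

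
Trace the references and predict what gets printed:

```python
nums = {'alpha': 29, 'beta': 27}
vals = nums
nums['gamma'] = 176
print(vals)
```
{'alpha': 29, 'beta': 27, 'gamma': 176}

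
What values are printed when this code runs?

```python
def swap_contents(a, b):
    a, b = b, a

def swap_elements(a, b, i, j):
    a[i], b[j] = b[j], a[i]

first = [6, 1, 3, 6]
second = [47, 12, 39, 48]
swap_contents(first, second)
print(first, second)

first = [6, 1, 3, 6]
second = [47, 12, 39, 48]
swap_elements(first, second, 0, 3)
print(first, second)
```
[6, 1, 3, 6] [47, 12, 39, 48]
[48, 1, 3, 6] [47, 12, 39, 6]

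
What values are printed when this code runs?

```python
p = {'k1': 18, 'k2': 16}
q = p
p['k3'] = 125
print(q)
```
{'k1': 18, 'k2': 16, 'k3': 125}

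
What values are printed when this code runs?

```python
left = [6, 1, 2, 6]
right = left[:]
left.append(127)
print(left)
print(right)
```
[6, 1, 2, 6, 127]
[6, 1, 2, 6]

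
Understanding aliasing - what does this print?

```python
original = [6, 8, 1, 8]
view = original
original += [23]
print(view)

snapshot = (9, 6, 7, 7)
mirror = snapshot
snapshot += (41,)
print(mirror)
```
[6, 8, 1, 8, 23]
(9, 6, 7, 7)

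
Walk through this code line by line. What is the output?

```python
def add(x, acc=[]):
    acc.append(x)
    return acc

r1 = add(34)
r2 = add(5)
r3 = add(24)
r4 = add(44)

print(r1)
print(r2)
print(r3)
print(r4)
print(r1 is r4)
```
[34, 5, 24, 44]
[34, 5, 24, 44]
[34, 5, 24, 44]
[34, 5, 24, 44]
True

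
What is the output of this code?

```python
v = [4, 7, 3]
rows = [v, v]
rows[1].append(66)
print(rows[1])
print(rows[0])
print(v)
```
[4, 7, 3, 66]
[4, 7, 3, 66]
[4, 7, 3, 66]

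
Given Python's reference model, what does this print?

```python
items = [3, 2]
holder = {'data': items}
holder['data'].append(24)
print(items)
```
[3, 2, 24]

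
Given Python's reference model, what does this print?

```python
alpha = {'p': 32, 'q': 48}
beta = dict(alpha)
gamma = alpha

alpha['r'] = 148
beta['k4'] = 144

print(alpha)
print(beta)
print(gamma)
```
{'p': 32, 'q': 48, 'r': 148}
{'p': 32, 'q': 48, 'k4': 144}
{'p': 32, 'q': 48, 'r': 148}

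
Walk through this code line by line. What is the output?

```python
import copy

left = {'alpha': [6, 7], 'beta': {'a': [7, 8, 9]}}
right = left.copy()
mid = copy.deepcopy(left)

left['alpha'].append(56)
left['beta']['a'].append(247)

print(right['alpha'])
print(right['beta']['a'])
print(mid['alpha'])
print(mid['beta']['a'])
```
[6, 7, 56]
[7, 8, 9, 247]
[6, 7]
[7, 8, 9]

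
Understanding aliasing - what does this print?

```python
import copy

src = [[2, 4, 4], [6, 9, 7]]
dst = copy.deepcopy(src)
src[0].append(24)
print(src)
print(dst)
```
[[2, 4, 4, 24], [6, 9, 7]]
[[2, 4, 4], [6, 9, 7]]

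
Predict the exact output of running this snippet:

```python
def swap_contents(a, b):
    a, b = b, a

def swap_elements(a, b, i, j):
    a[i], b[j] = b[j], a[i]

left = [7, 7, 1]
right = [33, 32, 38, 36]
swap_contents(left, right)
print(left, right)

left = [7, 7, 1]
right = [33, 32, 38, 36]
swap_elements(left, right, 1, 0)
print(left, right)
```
[7, 7, 1] [33, 32, 38, 36]
[7, 33, 1] [7, 32, 38, 36]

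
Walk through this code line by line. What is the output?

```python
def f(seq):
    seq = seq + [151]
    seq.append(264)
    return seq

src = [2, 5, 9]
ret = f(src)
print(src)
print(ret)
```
[2, 5, 9]
[2, 5, 9, 151, 264]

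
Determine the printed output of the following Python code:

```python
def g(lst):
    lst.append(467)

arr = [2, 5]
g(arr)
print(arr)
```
[2, 5, 467]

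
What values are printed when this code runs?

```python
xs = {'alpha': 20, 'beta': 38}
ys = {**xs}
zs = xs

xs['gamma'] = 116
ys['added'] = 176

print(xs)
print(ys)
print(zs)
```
{'alpha': 20, 'beta': 38, 'gamma': 116}
{'alpha': 20, 'beta': 38, 'added': 176}
{'alpha': 20, 'beta': 38, 'gamma': 116}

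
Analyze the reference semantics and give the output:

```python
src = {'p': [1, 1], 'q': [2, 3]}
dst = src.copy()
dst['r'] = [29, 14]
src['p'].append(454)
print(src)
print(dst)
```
{'p': [1, 1, 454], 'q': [2, 3]}
{'p': [1, 1, 454], 'q': [2, 3], 'r': [29, 14]}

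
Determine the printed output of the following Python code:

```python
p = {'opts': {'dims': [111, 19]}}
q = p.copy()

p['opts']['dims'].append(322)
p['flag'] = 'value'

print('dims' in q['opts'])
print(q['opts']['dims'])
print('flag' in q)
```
True
[111, 19, 322]
False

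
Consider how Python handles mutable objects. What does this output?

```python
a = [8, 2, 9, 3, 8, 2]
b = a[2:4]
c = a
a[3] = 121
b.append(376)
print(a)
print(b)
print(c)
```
[8, 2, 9, 121, 8, 2]
[9, 3, 376]
[8, 2, 9, 121, 8, 2]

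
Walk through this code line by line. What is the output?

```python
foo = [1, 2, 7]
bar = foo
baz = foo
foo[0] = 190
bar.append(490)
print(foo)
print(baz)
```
[190, 2, 7, 490]
[190, 2, 7, 490]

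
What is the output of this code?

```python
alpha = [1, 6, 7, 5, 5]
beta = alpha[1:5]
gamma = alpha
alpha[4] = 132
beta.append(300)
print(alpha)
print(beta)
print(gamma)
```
[1, 6, 7, 5, 132]
[6, 7, 5, 5, 300]
[1, 6, 7, 5, 132]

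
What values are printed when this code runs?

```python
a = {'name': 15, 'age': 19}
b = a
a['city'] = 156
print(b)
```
{'name': 15, 'age': 19, 'city': 156}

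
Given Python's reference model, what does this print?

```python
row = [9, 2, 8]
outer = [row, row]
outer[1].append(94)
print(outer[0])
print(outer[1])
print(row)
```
[9, 2, 8, 94]
[9, 2, 8, 94]
[9, 2, 8, 94]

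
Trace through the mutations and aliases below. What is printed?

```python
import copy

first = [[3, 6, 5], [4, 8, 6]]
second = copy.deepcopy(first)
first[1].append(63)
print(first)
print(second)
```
[[3, 6, 5], [4, 8, 6, 63]]
[[3, 6, 5], [4, 8, 6]]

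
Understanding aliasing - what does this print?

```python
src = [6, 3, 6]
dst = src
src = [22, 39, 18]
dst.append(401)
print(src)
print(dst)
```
[22, 39, 18]
[6, 3, 6, 401]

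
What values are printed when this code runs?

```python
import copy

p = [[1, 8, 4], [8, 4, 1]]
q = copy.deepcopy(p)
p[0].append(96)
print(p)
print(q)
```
[[1, 8, 4, 96], [8, 4, 1]]
[[1, 8, 4], [8, 4, 1]]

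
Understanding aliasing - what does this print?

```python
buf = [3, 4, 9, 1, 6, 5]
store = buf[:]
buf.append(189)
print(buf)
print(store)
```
[3, 4, 9, 1, 6, 5, 189]
[3, 4, 9, 1, 6, 5]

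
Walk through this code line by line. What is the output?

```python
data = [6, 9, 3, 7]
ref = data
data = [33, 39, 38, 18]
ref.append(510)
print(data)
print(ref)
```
[33, 39, 38, 18]
[6, 9, 3, 7, 510]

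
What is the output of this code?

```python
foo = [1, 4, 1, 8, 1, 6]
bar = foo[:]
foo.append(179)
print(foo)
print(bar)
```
[1, 4, 1, 8, 1, 6, 179]
[1, 4, 1, 8, 1, 6]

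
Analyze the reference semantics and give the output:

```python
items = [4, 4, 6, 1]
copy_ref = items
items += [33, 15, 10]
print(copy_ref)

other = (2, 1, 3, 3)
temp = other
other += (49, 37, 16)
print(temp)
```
[4, 4, 6, 1, 33, 15, 10]
(2, 1, 3, 3)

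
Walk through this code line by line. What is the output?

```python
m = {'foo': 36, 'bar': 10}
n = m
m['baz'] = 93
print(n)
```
{'foo': 36, 'bar': 10, 'baz': 93}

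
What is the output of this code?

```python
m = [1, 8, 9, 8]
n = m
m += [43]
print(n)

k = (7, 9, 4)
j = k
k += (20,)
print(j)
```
[1, 8, 9, 8, 43]
(7, 9, 4)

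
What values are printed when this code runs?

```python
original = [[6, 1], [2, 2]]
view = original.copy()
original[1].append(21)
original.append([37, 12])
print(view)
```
[[6, 1], [2, 2, 21]]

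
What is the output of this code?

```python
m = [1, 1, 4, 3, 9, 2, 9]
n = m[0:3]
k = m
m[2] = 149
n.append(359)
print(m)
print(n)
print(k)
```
[1, 1, 149, 3, 9, 2, 9]
[1, 1, 4, 359]
[1, 1, 149, 3, 9, 2, 9]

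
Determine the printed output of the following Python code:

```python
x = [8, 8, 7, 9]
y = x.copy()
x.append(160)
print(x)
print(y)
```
[8, 8, 7, 9, 160]
[8, 8, 7, 9]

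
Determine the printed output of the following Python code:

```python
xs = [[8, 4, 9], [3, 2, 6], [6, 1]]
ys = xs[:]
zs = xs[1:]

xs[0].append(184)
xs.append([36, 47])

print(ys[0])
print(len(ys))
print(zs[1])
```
[8, 4, 9, 184]
3
[6, 1]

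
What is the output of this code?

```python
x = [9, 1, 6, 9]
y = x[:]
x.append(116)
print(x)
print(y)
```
[9, 1, 6, 9, 116]
[9, 1, 6, 9]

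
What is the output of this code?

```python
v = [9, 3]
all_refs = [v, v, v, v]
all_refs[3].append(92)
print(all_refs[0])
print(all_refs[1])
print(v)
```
[9, 3, 92]
[9, 3, 92]
[9, 3, 92]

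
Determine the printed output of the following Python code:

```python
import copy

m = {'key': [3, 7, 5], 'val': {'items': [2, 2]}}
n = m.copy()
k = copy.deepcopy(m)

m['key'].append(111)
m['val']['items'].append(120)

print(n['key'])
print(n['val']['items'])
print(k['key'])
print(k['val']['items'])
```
[3, 7, 5, 111]
[2, 2, 120]
[3, 7, 5]
[2, 2]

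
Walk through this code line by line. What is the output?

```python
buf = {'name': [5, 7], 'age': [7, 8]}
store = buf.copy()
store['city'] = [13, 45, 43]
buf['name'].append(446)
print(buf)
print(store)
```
{'name': [5, 7, 446], 'age': [7, 8]}
{'name': [5, 7, 446], 'age': [7, 8], 'city': [13, 45, 43]}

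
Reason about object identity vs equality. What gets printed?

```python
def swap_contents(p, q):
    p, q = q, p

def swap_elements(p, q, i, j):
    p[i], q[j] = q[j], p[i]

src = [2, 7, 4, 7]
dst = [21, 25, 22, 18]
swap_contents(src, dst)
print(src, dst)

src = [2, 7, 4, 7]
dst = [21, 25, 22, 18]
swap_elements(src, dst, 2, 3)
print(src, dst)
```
[2, 7, 4, 7] [21, 25, 22, 18]
[2, 7, 18, 7] [21, 25, 22, 4]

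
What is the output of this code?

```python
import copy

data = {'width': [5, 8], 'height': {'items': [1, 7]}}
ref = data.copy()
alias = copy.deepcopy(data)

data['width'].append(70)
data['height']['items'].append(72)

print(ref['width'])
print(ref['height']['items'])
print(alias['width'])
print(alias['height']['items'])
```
[5, 8, 70]
[1, 7, 72]
[5, 8]
[1, 7]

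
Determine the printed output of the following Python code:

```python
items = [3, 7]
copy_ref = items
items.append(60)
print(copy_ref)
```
[3, 7, 60]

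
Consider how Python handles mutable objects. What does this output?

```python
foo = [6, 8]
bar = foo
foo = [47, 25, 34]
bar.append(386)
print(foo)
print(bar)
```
[47, 25, 34]
[6, 8, 386]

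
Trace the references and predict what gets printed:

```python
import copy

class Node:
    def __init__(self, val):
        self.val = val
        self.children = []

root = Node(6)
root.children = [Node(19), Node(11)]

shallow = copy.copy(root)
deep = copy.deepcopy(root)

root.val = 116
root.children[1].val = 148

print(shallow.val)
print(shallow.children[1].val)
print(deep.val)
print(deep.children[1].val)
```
6
148
6
11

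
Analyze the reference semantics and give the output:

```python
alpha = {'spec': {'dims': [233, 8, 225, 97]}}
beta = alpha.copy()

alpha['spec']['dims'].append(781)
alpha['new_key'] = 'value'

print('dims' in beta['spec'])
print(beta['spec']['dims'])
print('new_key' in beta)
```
True
[233, 8, 225, 97, 781]
False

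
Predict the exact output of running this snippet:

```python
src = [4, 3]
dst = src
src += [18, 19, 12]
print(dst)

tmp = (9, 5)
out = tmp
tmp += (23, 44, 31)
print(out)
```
[4, 3, 18, 19, 12]
(9, 5)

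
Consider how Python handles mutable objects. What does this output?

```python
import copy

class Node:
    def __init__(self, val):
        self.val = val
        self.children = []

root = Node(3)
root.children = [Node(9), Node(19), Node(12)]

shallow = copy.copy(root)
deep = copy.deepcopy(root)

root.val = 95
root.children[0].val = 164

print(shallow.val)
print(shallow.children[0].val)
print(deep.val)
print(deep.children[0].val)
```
3
164
3
9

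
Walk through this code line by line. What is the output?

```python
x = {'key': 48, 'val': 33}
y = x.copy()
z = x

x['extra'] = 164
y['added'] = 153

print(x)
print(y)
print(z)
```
{'key': 48, 'val': 33, 'extra': 164}
{'key': 48, 'val': 33, 'added': 153}
{'key': 48, 'val': 33, 'extra': 164}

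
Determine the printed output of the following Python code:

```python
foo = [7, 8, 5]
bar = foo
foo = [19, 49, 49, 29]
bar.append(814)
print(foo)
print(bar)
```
[19, 49, 49, 29]
[7, 8, 5, 814]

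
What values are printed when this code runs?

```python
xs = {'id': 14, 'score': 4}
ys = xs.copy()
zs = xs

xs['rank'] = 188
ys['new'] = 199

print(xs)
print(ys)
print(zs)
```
{'id': 14, 'score': 4, 'rank': 188}
{'id': 14, 'score': 4, 'new': 199}
{'id': 14, 'score': 4, 'rank': 188}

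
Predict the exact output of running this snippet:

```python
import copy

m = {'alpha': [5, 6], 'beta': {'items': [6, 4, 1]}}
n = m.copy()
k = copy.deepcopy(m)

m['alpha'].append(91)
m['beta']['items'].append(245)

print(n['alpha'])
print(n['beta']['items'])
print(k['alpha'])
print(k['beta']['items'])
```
[5, 6, 91]
[6, 4, 1, 245]
[5, 6]
[6, 4, 1]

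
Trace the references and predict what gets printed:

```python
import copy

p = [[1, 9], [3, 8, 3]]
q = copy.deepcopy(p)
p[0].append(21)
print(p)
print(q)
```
[[1, 9, 21], [3, 8, 3]]
[[1, 9], [3, 8, 3]]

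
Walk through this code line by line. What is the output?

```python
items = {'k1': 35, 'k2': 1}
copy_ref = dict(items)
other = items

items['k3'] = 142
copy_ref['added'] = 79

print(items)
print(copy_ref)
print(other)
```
{'k1': 35, 'k2': 1, 'k3': 142}
{'k1': 35, 'k2': 1, 'added': 79}
{'k1': 35, 'k2': 1, 'k3': 142}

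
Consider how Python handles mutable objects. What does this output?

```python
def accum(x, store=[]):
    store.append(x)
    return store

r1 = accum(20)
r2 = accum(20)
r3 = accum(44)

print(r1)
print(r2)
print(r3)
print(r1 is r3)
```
[20, 20, 44]
[20, 20, 44]
[20, 20, 44]
True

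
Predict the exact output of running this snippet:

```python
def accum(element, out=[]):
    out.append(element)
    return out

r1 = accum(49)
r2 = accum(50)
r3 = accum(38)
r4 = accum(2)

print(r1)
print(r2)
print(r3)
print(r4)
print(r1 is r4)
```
[49, 50, 38, 2]
[49, 50, 38, 2]
[49, 50, 38, 2]
[49, 50, 38, 2]
True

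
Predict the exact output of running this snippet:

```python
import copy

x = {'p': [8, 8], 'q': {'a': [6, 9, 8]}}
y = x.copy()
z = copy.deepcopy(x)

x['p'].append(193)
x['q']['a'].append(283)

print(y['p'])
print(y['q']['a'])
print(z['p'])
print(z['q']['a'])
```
[8, 8, 193]
[6, 9, 8, 283]
[8, 8]
[6, 9, 8]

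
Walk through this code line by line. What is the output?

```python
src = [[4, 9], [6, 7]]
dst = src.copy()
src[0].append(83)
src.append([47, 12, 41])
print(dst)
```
[[4, 9, 83], [6, 7]]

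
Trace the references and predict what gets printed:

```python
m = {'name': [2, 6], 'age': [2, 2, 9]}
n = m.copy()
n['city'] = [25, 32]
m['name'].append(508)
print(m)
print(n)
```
{'name': [2, 6, 508], 'age': [2, 2, 9]}
{'name': [2, 6, 508], 'age': [2, 2, 9], 'city': [25, 32]}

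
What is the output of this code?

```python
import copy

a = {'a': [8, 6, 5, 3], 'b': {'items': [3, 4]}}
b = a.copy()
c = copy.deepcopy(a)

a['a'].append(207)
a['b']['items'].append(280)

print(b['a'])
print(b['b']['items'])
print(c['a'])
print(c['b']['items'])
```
[8, 6, 5, 3, 207]
[3, 4, 280]
[8, 6, 5, 3]
[3, 4]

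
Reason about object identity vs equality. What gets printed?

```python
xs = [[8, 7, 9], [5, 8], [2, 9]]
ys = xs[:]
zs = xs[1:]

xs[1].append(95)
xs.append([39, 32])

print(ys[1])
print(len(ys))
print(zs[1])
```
[5, 8, 95]
3
[2, 9]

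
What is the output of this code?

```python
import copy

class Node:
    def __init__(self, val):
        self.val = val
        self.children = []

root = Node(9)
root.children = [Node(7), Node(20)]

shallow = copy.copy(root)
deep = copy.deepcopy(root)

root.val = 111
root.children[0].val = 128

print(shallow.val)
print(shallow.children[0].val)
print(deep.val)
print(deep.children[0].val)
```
9
128
9
7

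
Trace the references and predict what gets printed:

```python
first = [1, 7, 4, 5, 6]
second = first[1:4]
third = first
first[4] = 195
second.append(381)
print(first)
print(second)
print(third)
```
[1, 7, 4, 5, 195]
[7, 4, 5, 381]
[1, 7, 4, 5, 195]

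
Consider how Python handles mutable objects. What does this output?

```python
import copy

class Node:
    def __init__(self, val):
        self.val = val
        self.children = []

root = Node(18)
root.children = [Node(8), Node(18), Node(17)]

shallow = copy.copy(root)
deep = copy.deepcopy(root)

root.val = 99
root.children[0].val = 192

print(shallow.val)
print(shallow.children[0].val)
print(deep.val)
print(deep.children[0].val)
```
18
192
18
8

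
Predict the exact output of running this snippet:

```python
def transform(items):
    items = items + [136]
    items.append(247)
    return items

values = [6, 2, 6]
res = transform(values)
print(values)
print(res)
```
[6, 2, 6]
[6, 2, 6, 136, 247]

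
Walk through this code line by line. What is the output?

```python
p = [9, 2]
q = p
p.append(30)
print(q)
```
[9, 2, 30]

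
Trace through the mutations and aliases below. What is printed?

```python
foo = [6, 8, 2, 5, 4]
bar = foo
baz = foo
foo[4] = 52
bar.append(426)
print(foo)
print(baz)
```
[6, 8, 2, 5, 52, 426]
[6, 8, 2, 5, 52, 426]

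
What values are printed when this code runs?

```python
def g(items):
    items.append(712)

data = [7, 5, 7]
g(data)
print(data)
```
[7, 5, 7, 712]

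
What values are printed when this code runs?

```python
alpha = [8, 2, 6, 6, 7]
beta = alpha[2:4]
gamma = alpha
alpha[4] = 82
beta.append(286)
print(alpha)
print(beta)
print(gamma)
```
[8, 2, 6, 6, 82]
[6, 6, 286]
[8, 2, 6, 6, 82]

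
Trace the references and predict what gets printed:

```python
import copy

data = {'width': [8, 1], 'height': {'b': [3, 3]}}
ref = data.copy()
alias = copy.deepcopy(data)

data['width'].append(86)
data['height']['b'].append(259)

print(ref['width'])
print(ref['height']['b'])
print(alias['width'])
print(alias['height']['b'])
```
[8, 1, 86]
[3, 3, 259]
[8, 1]
[3, 3]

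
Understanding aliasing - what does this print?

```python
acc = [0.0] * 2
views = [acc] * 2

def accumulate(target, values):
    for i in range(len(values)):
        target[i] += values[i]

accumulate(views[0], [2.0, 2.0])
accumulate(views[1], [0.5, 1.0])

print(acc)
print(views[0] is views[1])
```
[2.5, 3.0]
True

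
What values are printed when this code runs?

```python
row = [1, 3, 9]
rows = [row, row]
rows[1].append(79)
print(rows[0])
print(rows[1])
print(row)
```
[1, 3, 9, 79]
[1, 3, 9, 79]
[1, 3, 9, 79]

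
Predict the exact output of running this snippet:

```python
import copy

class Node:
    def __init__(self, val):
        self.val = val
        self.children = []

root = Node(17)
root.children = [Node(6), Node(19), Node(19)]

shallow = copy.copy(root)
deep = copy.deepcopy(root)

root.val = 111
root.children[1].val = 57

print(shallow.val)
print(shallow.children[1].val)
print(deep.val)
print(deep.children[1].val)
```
17
57
17
19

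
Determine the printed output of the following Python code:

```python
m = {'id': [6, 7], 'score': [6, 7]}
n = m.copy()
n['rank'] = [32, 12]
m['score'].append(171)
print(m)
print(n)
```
{'id': [6, 7], 'score': [6, 7, 171]}
{'id': [6, 7], 'score': [6, 7, 171], 'rank': [32, 12]}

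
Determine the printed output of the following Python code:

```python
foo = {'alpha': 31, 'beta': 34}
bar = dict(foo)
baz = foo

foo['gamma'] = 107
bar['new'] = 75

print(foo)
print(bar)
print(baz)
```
{'alpha': 31, 'beta': 34, 'gamma': 107}
{'alpha': 31, 'beta': 34, 'new': 75}
{'alpha': 31, 'beta': 34, 'gamma': 107}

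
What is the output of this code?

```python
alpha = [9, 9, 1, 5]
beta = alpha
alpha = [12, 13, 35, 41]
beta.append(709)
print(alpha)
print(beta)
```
[12, 13, 35, 41]
[9, 9, 1, 5, 709]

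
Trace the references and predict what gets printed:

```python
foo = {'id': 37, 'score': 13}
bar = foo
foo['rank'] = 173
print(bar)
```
{'id': 37, 'score': 13, 'rank': 173}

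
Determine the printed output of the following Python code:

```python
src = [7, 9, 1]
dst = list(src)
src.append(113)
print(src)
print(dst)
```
[7, 9, 1, 113]
[7, 9, 1]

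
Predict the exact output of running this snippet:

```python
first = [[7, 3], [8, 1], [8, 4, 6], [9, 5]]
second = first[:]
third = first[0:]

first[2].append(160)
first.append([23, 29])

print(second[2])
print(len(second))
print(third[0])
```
[8, 4, 6, 160]
4
[7, 3]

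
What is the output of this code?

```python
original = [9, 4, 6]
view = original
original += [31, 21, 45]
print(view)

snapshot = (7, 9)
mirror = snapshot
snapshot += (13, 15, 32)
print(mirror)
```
[9, 4, 6, 31, 21, 45]
(7, 9)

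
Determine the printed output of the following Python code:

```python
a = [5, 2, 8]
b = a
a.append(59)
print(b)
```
[5, 2, 8, 59]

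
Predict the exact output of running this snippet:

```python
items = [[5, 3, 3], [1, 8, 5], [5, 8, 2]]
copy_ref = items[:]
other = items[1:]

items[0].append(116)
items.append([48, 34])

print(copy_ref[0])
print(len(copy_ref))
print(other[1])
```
[5, 3, 3, 116]
3
[5, 8, 2]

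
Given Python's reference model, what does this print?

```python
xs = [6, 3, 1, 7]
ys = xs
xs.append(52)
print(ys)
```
[6, 3, 1, 7, 52]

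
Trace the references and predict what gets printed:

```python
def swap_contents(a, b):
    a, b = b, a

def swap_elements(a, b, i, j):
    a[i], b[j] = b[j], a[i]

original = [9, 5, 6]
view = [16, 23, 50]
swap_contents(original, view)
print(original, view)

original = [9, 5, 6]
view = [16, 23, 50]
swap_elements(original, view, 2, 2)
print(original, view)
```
[9, 5, 6] [16, 23, 50]
[9, 5, 50] [16, 23, 6]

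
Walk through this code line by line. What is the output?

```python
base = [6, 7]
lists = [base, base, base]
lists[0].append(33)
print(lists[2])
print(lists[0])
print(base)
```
[6, 7, 33]
[6, 7, 33]
[6, 7, 33]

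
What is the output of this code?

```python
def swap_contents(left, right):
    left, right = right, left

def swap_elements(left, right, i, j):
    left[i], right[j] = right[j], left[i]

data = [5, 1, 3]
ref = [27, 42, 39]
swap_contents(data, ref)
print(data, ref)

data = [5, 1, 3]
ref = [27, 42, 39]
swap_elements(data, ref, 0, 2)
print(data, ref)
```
[5, 1, 3] [27, 42, 39]
[39, 1, 3] [27, 42, 5]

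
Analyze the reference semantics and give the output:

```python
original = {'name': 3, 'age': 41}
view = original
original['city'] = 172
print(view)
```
{'name': 3, 'age': 41, 'city': 172}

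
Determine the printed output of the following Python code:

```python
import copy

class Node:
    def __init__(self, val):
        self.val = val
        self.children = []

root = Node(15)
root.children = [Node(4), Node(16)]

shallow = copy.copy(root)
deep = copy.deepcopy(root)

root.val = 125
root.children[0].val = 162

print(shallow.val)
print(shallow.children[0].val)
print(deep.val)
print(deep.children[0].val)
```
15
162
15
4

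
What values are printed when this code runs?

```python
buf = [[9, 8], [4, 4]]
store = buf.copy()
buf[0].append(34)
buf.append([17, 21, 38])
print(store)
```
[[9, 8, 34], [4, 4]]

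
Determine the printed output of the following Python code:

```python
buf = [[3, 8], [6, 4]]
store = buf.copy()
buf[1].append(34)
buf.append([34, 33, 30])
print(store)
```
[[3, 8], [6, 4, 34]]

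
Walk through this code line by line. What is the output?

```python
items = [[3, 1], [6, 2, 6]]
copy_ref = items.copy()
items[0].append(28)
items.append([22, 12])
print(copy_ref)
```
[[3, 1, 28], [6, 2, 6]]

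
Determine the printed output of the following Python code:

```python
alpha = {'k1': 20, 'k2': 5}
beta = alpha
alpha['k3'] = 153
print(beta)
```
{'k1': 20, 'k2': 5, 'k3': 153}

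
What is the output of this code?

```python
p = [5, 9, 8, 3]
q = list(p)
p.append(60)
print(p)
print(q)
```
[5, 9, 8, 3, 60]
[5, 9, 8, 3]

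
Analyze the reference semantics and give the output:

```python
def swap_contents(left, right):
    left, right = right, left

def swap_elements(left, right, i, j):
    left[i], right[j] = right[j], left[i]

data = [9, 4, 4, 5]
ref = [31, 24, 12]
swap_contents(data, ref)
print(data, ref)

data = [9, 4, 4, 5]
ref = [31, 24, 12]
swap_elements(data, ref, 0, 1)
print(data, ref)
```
[9, 4, 4, 5] [31, 24, 12]
[24, 4, 4, 5] [31, 9, 12]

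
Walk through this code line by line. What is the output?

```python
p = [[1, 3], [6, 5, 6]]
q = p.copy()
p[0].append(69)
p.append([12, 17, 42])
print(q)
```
[[1, 3, 69], [6, 5, 6]]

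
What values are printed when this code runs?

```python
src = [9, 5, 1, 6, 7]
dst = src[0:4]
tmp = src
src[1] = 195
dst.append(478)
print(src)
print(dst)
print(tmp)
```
[9, 195, 1, 6, 7]
[9, 5, 1, 6, 478]
[9, 195, 1, 6, 7]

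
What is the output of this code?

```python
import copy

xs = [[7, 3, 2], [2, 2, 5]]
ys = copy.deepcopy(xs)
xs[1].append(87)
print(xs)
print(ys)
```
[[7, 3, 2], [2, 2, 5, 87]]
[[7, 3, 2], [2, 2, 5]]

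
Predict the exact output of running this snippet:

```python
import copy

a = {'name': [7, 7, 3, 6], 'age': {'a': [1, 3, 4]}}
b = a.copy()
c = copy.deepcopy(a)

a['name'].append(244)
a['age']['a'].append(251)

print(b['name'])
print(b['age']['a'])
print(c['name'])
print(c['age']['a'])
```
[7, 7, 3, 6, 244]
[1, 3, 4, 251]
[7, 7, 3, 6]
[1, 3, 4]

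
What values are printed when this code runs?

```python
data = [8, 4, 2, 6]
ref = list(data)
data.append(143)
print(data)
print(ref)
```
[8, 4, 2, 6, 143]
[8, 4, 2, 6]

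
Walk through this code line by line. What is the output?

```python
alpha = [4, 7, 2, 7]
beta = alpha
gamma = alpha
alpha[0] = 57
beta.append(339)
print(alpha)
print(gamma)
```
[57, 7, 2, 7, 339]
[57, 7, 2, 7, 339]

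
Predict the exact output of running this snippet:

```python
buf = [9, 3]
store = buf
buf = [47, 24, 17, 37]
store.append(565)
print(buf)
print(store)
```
[47, 24, 17, 37]
[9, 3, 565]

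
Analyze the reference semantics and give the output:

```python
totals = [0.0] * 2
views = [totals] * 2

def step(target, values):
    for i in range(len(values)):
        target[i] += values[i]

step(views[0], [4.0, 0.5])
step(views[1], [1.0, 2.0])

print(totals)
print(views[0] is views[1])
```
[5.0, 2.5]
True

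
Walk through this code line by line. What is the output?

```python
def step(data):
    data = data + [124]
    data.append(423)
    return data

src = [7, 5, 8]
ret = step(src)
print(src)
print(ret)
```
[7, 5, 8]
[7, 5, 8, 124, 423]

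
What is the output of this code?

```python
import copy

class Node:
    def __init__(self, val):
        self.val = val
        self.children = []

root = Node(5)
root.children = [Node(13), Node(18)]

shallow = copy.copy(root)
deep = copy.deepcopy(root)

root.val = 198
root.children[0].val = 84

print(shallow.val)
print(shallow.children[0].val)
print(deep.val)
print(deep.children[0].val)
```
5
84
5
13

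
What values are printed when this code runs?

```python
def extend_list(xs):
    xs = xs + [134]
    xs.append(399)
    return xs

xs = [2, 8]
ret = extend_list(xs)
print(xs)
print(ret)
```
[2, 8]
[2, 8, 134, 399]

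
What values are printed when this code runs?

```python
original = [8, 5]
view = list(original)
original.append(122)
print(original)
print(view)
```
[8, 5, 122]
[8, 5]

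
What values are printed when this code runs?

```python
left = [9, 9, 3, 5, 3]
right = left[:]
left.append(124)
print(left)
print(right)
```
[9, 9, 3, 5, 3, 124]
[9, 9, 3, 5, 3]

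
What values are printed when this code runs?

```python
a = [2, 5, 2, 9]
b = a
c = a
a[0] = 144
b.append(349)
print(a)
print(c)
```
[144, 5, 2, 9, 349]
[144, 5, 2, 9, 349]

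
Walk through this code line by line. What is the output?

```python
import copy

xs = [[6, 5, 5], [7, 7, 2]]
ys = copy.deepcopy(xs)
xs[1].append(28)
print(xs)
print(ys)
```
[[6, 5, 5], [7, 7, 2, 28]]
[[6, 5, 5], [7, 7, 2]]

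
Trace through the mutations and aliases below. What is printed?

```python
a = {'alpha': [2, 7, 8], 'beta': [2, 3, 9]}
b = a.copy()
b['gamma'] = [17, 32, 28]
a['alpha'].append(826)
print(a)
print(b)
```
{'alpha': [2, 7, 8, 826], 'beta': [2, 3, 9]}
{'alpha': [2, 7, 8, 826], 'beta': [2, 3, 9], 'gamma': [17, 32, 28]}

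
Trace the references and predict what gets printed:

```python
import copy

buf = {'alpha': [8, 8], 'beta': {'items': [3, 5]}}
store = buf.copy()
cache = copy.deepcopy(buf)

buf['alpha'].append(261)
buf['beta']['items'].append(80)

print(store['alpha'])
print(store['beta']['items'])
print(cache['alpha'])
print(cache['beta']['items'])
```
[8, 8, 261]
[3, 5, 80]
[8, 8]
[3, 5]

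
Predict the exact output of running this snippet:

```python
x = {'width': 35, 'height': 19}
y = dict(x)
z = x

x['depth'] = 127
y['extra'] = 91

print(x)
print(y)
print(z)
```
{'width': 35, 'height': 19, 'depth': 127}
{'width': 35, 'height': 19, 'extra': 91}
{'width': 35, 'height': 19, 'depth': 127}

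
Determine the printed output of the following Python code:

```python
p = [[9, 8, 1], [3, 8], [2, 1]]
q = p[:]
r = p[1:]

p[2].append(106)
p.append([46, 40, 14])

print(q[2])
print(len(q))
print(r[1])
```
[2, 1, 106]
3
[2, 1, 106]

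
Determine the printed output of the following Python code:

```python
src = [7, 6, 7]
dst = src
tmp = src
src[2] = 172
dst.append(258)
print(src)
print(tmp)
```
[7, 6, 172, 258]
[7, 6, 172, 258]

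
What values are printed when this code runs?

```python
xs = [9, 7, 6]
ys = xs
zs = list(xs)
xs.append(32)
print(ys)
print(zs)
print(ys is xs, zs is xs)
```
[9, 7, 6, 32]
[9, 7, 6]
True False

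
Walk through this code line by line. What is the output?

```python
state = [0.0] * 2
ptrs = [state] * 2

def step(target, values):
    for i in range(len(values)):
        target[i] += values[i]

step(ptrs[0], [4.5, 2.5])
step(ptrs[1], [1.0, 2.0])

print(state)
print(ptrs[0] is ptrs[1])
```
[5.5, 4.5]
True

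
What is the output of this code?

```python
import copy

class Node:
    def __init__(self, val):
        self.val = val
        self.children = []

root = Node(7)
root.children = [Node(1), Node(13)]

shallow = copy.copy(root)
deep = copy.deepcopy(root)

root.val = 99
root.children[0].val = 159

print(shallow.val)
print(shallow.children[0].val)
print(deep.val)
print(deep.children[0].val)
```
7
159
7
1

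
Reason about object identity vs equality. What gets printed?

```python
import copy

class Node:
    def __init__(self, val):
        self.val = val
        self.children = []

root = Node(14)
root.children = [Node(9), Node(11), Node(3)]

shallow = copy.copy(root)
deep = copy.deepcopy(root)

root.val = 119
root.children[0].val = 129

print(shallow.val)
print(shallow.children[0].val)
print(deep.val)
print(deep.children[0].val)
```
14
129
14
9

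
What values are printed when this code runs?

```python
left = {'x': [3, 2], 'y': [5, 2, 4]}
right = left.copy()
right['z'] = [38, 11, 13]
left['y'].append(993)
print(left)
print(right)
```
{'x': [3, 2], 'y': [5, 2, 4, 993]}
{'x': [3, 2], 'y': [5, 2, 4, 993], 'z': [38, 11, 13]}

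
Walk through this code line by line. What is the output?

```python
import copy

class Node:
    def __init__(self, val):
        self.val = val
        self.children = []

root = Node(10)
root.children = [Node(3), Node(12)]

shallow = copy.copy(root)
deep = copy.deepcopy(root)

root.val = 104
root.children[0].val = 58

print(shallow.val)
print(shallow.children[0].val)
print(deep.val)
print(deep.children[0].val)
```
10
58
10
3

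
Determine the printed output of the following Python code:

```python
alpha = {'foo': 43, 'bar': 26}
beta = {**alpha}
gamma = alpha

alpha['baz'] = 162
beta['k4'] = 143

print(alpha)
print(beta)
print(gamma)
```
{'foo': 43, 'bar': 26, 'baz': 162}
{'foo': 43, 'bar': 26, 'k4': 143}
{'foo': 43, 'bar': 26, 'baz': 162}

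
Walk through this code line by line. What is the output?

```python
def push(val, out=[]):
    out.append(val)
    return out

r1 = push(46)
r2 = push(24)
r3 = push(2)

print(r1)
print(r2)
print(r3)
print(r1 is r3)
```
[46, 24, 2]
[46, 24, 2]
[46, 24, 2]
True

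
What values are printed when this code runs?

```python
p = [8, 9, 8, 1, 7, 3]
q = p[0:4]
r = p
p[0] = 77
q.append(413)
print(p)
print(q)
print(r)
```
[77, 9, 8, 1, 7, 3]
[8, 9, 8, 1, 413]
[77, 9, 8, 1, 7, 3]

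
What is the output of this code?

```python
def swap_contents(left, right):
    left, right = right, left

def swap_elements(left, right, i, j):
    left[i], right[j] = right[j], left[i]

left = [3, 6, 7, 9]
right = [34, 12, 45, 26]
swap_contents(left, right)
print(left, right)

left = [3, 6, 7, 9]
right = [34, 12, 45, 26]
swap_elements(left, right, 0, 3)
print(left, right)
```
[3, 6, 7, 9] [34, 12, 45, 26]
[26, 6, 7, 9] [34, 12, 45, 3]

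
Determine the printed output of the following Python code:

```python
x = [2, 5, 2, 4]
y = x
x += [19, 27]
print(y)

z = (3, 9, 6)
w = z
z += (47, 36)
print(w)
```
[2, 5, 2, 4, 19, 27]
(3, 9, 6)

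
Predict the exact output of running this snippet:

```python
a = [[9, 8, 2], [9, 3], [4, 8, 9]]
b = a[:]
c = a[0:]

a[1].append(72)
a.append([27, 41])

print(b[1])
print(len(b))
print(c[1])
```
[9, 3, 72]
3
[9, 3, 72]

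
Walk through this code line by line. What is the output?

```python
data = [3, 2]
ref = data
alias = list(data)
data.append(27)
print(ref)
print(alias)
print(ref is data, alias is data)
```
[3, 2, 27]
[3, 2]
True False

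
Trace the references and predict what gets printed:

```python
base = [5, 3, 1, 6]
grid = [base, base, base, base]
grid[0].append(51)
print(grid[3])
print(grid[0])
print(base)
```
[5, 3, 1, 6, 51]
[5, 3, 1, 6, 51]
[5, 3, 1, 6, 51]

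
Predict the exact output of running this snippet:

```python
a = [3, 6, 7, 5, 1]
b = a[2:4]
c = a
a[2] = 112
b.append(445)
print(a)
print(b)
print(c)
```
[3, 6, 112, 5, 1]
[7, 5, 445]
[3, 6, 112, 5, 1]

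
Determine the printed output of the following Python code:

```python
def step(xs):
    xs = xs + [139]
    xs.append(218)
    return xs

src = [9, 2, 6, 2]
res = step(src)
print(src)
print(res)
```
[9, 2, 6, 2]
[9, 2, 6, 2, 139, 218]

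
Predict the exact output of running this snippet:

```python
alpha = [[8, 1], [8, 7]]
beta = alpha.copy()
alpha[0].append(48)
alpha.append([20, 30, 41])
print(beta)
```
[[8, 1, 48], [8, 7]]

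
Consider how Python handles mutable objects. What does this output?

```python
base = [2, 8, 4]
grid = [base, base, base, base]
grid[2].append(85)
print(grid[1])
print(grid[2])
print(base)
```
[2, 8, 4, 85]
[2, 8, 4, 85]
[2, 8, 4, 85]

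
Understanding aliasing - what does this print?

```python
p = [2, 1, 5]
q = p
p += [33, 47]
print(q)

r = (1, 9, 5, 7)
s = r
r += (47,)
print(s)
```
[2, 1, 5, 33, 47]
(1, 9, 5, 7)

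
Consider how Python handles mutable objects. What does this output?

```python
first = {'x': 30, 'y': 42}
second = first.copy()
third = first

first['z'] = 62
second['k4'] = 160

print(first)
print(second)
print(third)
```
{'x': 30, 'y': 42, 'z': 62}
{'x': 30, 'y': 42, 'k4': 160}
{'x': 30, 'y': 42, 'z': 62}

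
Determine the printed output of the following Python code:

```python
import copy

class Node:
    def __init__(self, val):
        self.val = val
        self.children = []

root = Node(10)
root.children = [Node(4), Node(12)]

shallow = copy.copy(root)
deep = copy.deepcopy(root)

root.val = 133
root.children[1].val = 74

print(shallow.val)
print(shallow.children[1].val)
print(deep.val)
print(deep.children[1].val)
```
10
74
10
12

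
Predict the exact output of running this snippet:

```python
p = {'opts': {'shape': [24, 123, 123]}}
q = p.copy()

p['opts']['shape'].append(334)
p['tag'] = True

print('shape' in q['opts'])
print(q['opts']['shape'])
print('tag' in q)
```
True
[24, 123, 123, 334]
False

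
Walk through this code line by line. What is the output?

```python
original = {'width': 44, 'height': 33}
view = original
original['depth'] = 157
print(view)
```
{'width': 44, 'height': 33, 'depth': 157}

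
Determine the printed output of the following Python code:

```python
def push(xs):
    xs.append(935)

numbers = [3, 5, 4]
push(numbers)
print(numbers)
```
[3, 5, 4, 935]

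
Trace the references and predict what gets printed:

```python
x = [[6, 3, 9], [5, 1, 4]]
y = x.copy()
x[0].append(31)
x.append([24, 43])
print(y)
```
[[6, 3, 9, 31], [5, 1, 4]]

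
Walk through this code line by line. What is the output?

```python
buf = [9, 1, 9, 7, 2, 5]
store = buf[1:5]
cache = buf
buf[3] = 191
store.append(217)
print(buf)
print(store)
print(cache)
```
[9, 1, 9, 191, 2, 5]
[1, 9, 7, 2, 217]
[9, 1, 9, 191, 2, 5]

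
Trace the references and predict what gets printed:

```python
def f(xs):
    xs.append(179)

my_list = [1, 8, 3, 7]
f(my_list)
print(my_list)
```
[1, 8, 3, 7, 179]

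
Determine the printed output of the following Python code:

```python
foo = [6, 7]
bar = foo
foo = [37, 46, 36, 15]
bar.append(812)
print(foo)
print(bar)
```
[37, 46, 36, 15]
[6, 7, 812]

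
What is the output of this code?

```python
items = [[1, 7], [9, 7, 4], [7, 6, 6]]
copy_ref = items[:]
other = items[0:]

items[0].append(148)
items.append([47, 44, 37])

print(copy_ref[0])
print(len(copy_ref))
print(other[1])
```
[1, 7, 148]
3
[9, 7, 4]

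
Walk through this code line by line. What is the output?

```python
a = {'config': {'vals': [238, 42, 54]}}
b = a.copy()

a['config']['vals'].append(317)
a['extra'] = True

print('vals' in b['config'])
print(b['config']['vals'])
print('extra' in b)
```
True
[238, 42, 54, 317]
False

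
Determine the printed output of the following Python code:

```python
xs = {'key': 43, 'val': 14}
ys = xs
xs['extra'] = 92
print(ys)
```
{'key': 43, 'val': 14, 'extra': 92}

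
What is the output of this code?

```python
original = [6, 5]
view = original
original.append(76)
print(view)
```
[6, 5, 76]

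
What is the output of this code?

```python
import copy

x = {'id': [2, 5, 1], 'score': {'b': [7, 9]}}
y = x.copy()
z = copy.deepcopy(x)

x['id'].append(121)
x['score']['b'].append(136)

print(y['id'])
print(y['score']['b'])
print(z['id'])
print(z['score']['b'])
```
[2, 5, 1, 121]
[7, 9, 136]
[2, 5, 1]
[7, 9]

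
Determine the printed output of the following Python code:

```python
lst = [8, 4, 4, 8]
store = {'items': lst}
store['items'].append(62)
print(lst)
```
[8, 4, 4, 8, 62]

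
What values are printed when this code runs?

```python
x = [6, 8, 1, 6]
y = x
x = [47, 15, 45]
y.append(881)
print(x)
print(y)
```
[47, 15, 45]
[6, 8, 1, 6, 881]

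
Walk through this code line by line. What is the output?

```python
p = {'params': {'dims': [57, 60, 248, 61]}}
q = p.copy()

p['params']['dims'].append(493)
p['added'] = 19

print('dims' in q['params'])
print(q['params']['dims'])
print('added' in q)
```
True
[57, 60, 248, 61, 493]
False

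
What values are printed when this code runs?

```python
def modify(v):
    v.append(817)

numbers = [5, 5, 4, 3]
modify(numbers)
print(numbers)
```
[5, 5, 4, 3, 817]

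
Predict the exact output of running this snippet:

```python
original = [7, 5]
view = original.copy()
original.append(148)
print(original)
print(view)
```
[7, 5, 148]
[7, 5]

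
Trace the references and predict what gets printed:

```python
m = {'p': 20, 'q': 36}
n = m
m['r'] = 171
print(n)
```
{'p': 20, 'q': 36, 'r': 171}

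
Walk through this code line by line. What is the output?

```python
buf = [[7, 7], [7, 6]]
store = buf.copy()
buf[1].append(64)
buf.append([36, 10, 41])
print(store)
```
[[7, 7], [7, 6, 64]]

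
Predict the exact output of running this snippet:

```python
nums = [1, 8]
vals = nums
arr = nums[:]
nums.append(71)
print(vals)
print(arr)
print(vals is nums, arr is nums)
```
[1, 8, 71]
[1, 8]
True False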